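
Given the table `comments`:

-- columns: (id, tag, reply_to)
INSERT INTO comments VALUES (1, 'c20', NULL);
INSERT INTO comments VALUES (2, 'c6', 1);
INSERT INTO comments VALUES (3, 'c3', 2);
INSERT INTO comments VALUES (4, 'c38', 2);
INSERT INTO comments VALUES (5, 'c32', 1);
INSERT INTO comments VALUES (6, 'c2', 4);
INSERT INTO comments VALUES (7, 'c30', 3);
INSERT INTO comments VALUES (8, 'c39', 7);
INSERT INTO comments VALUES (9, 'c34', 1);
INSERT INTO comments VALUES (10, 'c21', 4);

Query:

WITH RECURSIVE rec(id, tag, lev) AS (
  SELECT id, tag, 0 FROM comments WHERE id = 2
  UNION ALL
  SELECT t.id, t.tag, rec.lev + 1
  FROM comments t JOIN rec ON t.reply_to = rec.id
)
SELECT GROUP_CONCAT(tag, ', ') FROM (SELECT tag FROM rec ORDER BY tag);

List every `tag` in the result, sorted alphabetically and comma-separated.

c2, c21, c3, c30, c38, c39, c6

Base: id=2 (c6) at lev 0.
Iteration 1: rows with reply_to in {2} -> c3 (id 3, lev 1), c38 (id 4, lev 1).
Iteration 2: rows with reply_to in {3,4} -> c2 (id 6, lev 2), c30 (id 7, lev 2), c21 (id 10, lev 2).
Iteration 3: rows with reply_to in {6,7,10} -> c39 (id 8, lev 3).
Iteration 4: no rows with reply_to in {8}; recursion stops.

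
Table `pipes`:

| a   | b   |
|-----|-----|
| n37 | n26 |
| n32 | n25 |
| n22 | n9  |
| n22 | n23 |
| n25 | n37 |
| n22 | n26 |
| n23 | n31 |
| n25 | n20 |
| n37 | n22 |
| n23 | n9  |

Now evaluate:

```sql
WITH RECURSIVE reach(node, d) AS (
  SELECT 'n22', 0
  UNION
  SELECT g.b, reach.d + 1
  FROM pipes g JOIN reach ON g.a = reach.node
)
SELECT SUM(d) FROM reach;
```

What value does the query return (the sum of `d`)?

7

Base: (n22, d=0).
Iteration 1: edges from {n22} -> (n23, d=1), (n26, d=1), (n9, d=1).
Iteration 2: edges from {n23,n26,n9} -> (n31, d=2), (n9, d=2).
Iteration 3: no outgoing edges from {n31,n9}; recursion stops.
SUM(d) = 0 + 1 + 1 + 1 + 2 + 2 = 7.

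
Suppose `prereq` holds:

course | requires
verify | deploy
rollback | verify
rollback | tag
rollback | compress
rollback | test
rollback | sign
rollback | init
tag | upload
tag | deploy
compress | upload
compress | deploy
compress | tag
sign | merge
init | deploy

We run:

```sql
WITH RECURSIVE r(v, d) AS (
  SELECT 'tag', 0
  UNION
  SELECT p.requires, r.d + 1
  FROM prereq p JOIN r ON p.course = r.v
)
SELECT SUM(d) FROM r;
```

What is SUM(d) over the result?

Base: (tag, d=0).
Iteration 1: edges from {tag} -> (deploy, d=1), (upload, d=1).
Iteration 2: no outgoing edges from {deploy,upload}; recursion stops.
SUM(d) = 0 + 1 + 1 = 2.

2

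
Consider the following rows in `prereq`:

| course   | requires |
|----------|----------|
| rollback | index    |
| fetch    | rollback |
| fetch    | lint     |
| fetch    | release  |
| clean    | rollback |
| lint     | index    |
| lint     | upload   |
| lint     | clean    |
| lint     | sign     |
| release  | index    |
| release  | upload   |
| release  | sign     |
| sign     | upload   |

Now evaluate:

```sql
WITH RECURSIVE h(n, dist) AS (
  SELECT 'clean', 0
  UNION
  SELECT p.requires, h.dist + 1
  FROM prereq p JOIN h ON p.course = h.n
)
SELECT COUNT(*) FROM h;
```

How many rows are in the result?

Base: (clean, dist=0).
Iteration 1: edges from {clean} -> (rollback, dist=1).
Iteration 2: edges from {rollback} -> (index, dist=2).
Iteration 3: no outgoing edges from {index}; recursion stops.
Total rows emitted: 3.

3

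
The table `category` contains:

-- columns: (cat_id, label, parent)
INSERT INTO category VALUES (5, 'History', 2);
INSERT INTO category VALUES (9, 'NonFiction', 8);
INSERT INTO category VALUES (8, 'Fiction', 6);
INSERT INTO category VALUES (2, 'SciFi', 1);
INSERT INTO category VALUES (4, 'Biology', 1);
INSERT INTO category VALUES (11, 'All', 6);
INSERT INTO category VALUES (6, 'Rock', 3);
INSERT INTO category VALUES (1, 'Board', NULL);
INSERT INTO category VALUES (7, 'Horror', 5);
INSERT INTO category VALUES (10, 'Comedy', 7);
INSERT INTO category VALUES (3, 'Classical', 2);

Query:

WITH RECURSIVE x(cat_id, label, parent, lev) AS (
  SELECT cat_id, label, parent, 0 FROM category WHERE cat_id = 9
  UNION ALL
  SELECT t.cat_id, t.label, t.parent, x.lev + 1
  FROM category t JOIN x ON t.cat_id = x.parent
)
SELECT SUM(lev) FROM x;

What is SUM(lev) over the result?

15

Base: cat_id=9 (NonFiction), parent=8, lev 0.
Iteration 1: join on cat_id=8 -> Fiction (id 8, parent=6, lev 1).
Iteration 2: join on cat_id=6 -> Rock (id 6, parent=3, lev 2).
Iteration 3: join on cat_id=3 -> Classical (id 3, parent=2, lev 3).
Iteration 4: join on cat_id=2 -> SciFi (id 2, parent=1, lev 4).
Iteration 5: join on cat_id=1 -> Board (id 1, parent=NULL, lev 5).
Iteration 6: parent is NULL; no match; recursion stops.
SUM(lev) = 0 + 1 + 2 + 3 + 4 + 5 = 15.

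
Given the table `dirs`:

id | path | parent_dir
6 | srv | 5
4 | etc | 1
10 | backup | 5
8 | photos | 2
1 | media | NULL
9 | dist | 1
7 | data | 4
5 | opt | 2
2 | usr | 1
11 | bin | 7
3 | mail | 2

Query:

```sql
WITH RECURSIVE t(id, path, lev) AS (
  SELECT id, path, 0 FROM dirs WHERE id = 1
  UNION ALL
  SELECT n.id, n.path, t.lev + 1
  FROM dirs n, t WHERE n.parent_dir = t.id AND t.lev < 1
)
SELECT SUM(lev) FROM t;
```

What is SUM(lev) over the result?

3

Base: id=1 (media) at lev 0.
Iteration 1: rows with parent_dir in {1} -> usr (id 2, lev 1), etc (id 4, lev 1), dist (id 9, lev 1).
Iteration 2: lev < 1 fails for all current rows; recursion stops.
SUM(lev) = 0 + 1 + 1 + 1 = 3.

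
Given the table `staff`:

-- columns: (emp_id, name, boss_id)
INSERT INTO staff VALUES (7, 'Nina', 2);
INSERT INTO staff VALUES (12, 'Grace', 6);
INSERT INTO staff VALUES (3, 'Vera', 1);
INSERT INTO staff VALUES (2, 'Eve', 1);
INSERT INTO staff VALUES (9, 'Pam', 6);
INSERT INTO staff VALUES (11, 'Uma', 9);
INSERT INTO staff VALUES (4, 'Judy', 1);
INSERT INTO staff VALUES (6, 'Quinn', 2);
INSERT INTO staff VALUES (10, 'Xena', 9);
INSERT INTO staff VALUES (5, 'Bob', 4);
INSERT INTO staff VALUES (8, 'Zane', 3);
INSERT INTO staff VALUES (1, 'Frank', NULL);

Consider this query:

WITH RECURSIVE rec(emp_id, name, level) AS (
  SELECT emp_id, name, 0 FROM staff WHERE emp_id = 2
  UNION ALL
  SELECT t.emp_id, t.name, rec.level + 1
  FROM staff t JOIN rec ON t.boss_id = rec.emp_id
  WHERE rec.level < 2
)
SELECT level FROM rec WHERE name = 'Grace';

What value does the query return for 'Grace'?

Base: emp_id=2 (Eve) at level 0.
Iteration 1: rows with boss_id in {2} -> Quinn (id 6, level 1), Nina (id 7, level 1).
Iteration 2: rows with boss_id in {6,7} -> Pam (id 9, level 2), Grace (id 12, level 2).
Iteration 3: level < 2 fails for all current rows; recursion stops.

2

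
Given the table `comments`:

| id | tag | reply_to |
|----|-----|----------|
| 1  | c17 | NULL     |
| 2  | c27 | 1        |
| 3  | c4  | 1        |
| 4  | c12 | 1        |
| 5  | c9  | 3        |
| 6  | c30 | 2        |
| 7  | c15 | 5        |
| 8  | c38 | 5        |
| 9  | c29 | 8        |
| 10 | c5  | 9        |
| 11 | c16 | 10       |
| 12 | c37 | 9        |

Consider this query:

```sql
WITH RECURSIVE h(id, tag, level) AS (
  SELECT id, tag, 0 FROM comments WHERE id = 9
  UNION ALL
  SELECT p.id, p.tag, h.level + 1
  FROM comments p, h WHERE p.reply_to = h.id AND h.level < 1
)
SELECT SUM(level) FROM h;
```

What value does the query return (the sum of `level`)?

Base: id=9 (c29) at level 0.
Iteration 1: rows with reply_to in {9} -> c5 (id 10, level 1), c37 (id 12, level 1).
Iteration 2: level < 1 fails for all current rows; recursion stops.
SUM(level) = 0 + 1 + 1 = 2.

2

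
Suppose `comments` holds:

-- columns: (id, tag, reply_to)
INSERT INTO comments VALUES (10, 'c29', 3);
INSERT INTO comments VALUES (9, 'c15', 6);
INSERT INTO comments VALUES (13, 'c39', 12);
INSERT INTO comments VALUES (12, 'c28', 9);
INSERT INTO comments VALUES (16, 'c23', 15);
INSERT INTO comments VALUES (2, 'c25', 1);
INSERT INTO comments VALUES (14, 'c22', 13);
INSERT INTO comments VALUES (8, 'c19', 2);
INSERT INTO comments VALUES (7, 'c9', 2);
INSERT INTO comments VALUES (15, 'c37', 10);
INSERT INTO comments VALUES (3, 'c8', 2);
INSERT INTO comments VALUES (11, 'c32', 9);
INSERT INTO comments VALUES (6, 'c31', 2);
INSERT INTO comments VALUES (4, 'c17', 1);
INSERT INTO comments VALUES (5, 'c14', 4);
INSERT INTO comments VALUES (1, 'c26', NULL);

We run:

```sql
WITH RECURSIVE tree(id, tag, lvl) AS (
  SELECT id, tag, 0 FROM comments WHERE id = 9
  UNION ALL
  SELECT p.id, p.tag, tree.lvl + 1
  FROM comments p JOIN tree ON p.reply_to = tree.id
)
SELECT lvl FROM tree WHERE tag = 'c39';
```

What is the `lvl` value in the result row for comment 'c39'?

2

Base: id=9 (c15) at lvl 0.
Iteration 1: rows with reply_to in {9} -> c32 (id 11, lvl 1), c28 (id 12, lvl 1).
Iteration 2: rows with reply_to in {11,12} -> c39 (id 13, lvl 2).
Iteration 3: rows with reply_to in {13} -> c22 (id 14, lvl 3).
Iteration 4: no rows with reply_to in {14}; recursion stops.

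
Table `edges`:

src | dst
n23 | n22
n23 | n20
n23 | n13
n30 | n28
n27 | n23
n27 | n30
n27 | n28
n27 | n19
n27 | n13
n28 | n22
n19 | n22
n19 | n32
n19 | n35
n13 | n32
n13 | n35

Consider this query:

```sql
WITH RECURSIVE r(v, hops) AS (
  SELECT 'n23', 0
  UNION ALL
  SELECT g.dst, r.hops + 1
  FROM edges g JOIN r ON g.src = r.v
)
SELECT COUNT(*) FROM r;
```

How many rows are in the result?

6

Base: (n23, hops=0).
Iteration 1: edges from {n23} -> (n13, hops=1), (n20, hops=1), (n22, hops=1).
Iteration 2: edges from {n13,n20,n22} -> (n32, hops=2), (n35, hops=2).
Iteration 3: no outgoing edges from {n32,n35}; recursion stops.
Total rows emitted: 6.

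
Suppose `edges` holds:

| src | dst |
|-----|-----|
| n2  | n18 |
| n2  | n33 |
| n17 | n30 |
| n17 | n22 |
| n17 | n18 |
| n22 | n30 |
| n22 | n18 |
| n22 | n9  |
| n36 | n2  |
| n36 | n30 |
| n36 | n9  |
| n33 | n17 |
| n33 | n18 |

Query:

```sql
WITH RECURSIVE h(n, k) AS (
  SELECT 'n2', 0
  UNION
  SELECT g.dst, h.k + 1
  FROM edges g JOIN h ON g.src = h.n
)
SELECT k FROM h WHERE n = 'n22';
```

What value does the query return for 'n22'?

3

Base: (n2, k=0).
Iteration 1: edges from {n2} -> (n18, k=1), (n33, k=1).
Iteration 2: edges from {n18,n33} -> (n17, k=2), (n18, k=2).
Iteration 3: edges from {n17,n18} -> (n18, k=3), (n22, k=3), (n30, k=3).
Iteration 4: edges from {n18,n22,n30} -> (n18, k=4), (n30, k=4), (n9, k=4).
Iteration 5: no outgoing edges from {n18,n30,n9}; recursion stops.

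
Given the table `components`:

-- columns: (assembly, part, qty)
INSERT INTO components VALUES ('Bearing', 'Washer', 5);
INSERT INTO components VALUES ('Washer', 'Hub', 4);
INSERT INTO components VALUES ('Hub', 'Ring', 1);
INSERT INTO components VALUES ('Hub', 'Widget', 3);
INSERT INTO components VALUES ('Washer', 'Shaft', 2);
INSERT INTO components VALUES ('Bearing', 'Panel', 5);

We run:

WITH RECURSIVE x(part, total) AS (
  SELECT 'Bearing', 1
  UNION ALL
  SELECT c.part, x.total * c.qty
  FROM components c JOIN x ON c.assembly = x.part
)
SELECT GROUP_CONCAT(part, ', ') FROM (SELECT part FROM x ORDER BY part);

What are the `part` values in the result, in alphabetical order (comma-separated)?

Base: (Bearing, total=1).
Iteration 1: components of {Bearing} -> Panel = 1*5 = 5, Washer = 1*5 = 5.
Iteration 2: components of {Panel,Washer} -> Hub = 5*4 = 20, Shaft = 5*2 = 10.
Iteration 3: components of {Hub,Shaft} -> Ring = 20*1 = 20, Widget = 20*3 = 60.
Iteration 4: no further components; recursion stops.

Bearing, Hub, Panel, Ring, Shaft, Washer, Widget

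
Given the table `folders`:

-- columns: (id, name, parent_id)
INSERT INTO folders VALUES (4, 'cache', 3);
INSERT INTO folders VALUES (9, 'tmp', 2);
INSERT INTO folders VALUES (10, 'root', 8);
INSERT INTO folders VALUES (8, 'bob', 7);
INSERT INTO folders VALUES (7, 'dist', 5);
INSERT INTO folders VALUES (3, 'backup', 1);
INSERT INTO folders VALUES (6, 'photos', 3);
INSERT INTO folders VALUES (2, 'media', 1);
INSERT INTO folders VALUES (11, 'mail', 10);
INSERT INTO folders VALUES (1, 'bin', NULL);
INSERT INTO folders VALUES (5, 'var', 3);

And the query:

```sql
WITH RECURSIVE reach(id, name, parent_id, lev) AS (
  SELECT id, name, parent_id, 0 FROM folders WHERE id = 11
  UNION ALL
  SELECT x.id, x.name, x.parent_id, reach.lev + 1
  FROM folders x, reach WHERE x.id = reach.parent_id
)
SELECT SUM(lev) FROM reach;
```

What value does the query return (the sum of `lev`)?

Base: id=11 (mail), parent_id=10, lev 0.
Iteration 1: join on id=10 -> root (id 10, parent_id=8, lev 1).
Iteration 2: join on id=8 -> bob (id 8, parent_id=7, lev 2).
Iteration 3: join on id=7 -> dist (id 7, parent_id=5, lev 3).
Iteration 4: join on id=5 -> var (id 5, parent_id=3, lev 4).
Iteration 5: join on id=3 -> backup (id 3, parent_id=1, lev 5).
Iteration 6: join on id=1 -> bin (id 1, parent_id=NULL, lev 6).
Iteration 7: parent_id is NULL; no match; recursion stops.
SUM(lev) = 0 + 1 + 2 + 3 + 4 + 5 + 6 = 21.

21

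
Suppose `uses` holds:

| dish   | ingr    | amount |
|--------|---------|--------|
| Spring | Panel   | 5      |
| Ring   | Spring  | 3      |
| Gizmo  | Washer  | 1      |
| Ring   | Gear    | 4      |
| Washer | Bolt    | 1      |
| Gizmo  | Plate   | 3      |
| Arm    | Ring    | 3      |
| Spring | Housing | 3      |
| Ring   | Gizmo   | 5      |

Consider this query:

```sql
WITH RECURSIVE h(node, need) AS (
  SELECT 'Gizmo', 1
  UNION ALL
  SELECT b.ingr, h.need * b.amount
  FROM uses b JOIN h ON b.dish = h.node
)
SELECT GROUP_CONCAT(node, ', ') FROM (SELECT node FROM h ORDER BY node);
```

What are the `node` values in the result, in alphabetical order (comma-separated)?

Base: (Gizmo, need=1).
Iteration 1: components of {Gizmo} -> Plate = 1*3 = 3, Washer = 1*1 = 1.
Iteration 2: components of {Plate,Washer} -> Bolt = 1*1 = 1.
Iteration 3: no further components; recursion stops.

Bolt, Gizmo, Plate, Washer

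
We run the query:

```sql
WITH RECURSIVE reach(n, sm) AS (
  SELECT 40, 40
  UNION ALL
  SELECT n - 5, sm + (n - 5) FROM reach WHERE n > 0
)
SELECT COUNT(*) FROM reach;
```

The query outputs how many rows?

9

Base: n=40, sm=40.
Iteration 1: 40 > 0 holds -> n = 40 - 5 = 35, sm = 40 + 35 = 75.
Iteration 2: 35 > 0 holds -> n = 35 - 5 = 30, sm = 75 + 30 = 105.
Iteration 3: 30 > 0 holds -> n = 30 - 5 = 25, sm = 105 + 25 = 130.
Iteration 4: 25 > 0 holds -> n = 25 - 5 = 20, sm = 130 + 20 = 150.
Iteration 5: 20 > 0 holds -> n = 20 - 5 = 15, sm = 150 + 15 = 165.
Iteration 6: 15 > 0 holds -> n = 15 - 5 = 10, sm = 165 + 10 = 175.
Iteration 7: 10 > 0 holds -> n = 10 - 5 = 5, sm = 175 + 5 = 180.
Iteration 8: 5 > 0 holds -> n = 5 - 5 = 0, sm = 180 + 0 = 180.
Iteration 9: 0 > 0 fails; recursion stops.
Total rows emitted: 9.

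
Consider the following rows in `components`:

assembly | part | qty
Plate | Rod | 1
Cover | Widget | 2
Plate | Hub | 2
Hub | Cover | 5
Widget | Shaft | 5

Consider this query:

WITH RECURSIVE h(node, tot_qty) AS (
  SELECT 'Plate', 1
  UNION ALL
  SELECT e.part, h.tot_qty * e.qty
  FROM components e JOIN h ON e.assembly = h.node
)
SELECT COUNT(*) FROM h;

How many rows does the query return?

Base: (Plate, tot_qty=1).
Iteration 1: components of {Plate} -> Hub = 1*2 = 2, Rod = 1*1 = 1.
Iteration 2: components of {Hub,Rod} -> Cover = 2*5 = 10.
Iteration 3: components of {Cover} -> Widget = 10*2 = 20.
Iteration 4: components of {Widget} -> Shaft = 20*5 = 100.
Iteration 5: no further components; recursion stops.
Total rows emitted: 6.

6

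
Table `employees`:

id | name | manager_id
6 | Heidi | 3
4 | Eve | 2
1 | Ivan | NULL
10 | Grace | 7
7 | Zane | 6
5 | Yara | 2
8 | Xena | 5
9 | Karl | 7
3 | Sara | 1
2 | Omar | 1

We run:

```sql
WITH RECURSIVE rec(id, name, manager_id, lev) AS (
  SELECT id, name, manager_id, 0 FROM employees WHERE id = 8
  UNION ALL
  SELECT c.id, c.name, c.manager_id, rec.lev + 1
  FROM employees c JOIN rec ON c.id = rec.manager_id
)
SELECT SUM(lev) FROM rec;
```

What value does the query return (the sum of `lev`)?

6

Base: id=8 (Xena), manager_id=5, lev 0.
Iteration 1: join on id=5 -> Yara (id 5, manager_id=2, lev 1).
Iteration 2: join on id=2 -> Omar (id 2, manager_id=1, lev 2).
Iteration 3: join on id=1 -> Ivan (id 1, manager_id=NULL, lev 3).
Iteration 4: manager_id is NULL; no match; recursion stops.
SUM(lev) = 0 + 1 + 2 + 3 = 6.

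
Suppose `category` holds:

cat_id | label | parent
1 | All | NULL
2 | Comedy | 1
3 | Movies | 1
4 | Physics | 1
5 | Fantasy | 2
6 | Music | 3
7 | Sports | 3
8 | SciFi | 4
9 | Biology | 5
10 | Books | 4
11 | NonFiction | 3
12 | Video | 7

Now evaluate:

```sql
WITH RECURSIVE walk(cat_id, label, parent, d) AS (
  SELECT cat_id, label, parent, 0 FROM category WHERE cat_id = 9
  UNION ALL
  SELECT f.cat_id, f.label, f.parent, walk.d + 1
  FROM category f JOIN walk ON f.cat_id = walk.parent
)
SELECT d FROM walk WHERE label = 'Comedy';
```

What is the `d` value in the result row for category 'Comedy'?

2

Base: cat_id=9 (Biology), parent=5, d 0.
Iteration 1: join on cat_id=5 -> Fantasy (id 5, parent=2, d 1).
Iteration 2: join on cat_id=2 -> Comedy (id 2, parent=1, d 2).
Iteration 3: join on cat_id=1 -> All (id 1, parent=NULL, d 3).
Iteration 4: parent is NULL; no match; recursion stops.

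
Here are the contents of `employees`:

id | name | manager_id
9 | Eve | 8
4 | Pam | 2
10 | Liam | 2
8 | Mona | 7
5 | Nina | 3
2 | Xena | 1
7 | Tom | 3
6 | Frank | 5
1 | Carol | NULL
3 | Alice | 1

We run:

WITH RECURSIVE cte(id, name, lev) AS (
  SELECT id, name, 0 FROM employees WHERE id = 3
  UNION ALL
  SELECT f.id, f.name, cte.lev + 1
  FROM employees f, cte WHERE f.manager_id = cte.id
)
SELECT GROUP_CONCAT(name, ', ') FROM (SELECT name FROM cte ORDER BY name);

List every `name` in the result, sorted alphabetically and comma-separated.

Base: id=3 (Alice) at lev 0.
Iteration 1: rows with manager_id in {3} -> Nina (id 5, lev 1), Tom (id 7, lev 1).
Iteration 2: rows with manager_id in {5,7} -> Frank (id 6, lev 2), Mona (id 8, lev 2).
Iteration 3: rows with manager_id in {6,8} -> Eve (id 9, lev 3).
Iteration 4: no rows with manager_id in {9}; recursion stops.

Alice, Eve, Frank, Mona, Nina, Tom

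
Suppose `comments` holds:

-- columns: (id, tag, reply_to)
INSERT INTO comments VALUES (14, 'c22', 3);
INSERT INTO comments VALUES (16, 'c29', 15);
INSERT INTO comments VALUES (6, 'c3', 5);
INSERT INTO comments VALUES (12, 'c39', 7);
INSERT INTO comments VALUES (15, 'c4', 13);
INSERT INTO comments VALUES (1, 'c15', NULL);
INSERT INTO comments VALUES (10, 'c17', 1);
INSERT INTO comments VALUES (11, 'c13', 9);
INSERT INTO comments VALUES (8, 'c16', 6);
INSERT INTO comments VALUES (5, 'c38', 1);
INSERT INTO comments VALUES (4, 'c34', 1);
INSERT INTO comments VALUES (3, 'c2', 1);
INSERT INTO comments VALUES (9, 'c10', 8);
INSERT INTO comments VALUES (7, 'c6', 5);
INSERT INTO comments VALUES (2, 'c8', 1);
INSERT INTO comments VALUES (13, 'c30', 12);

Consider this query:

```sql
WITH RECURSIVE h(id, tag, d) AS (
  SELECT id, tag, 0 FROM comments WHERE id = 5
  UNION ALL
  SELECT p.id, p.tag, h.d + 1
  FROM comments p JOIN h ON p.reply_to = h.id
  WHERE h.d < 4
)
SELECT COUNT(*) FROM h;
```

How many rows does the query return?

9

Base: id=5 (c38) at d 0.
Iteration 1: rows with reply_to in {5} -> c3 (id 6, d 1), c6 (id 7, d 1).
Iteration 2: rows with reply_to in {6,7} -> c16 (id 8, d 2), c39 (id 12, d 2).
Iteration 3: rows with reply_to in {8,12} -> c10 (id 9, d 3), c30 (id 13, d 3).
Iteration 4: rows with reply_to in {9,13} -> c13 (id 11, d 4), c4 (id 15, d 4).
Iteration 5: d < 4 fails for all current rows; recursion stops.
Total rows emitted: 9.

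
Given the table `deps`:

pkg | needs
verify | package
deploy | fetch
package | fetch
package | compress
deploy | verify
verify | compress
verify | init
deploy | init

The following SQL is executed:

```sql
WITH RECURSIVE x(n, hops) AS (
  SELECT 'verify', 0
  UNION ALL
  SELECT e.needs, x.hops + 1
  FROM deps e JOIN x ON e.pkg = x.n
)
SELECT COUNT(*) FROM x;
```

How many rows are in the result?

6

Base: (verify, hops=0).
Iteration 1: edges from {verify} -> (compress, hops=1), (init, hops=1), (package, hops=1).
Iteration 2: edges from {compress,init,package} -> (compress, hops=2), (fetch, hops=2).
Iteration 3: no outgoing edges from {compress,fetch}; recursion stops.
Total rows emitted: 6.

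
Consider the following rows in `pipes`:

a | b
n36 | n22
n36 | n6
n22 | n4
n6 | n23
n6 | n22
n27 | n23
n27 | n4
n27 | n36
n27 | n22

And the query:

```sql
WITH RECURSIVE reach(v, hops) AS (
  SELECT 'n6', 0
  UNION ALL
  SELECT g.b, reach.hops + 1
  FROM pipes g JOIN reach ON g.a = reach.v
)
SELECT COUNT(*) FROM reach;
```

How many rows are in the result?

Base: (n6, hops=0).
Iteration 1: edges from {n6} -> (n22, hops=1), (n23, hops=1).
Iteration 2: edges from {n22,n23} -> (n4, hops=2).
Iteration 3: no outgoing edges from {n4}; recursion stops.
Total rows emitted: 4.

4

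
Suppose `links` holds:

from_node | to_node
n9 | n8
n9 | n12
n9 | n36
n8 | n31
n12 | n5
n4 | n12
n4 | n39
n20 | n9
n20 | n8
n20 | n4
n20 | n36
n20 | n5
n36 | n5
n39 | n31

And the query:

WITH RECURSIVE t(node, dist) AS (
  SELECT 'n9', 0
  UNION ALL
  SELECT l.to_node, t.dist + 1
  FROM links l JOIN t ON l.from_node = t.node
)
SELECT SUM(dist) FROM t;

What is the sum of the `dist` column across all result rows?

Base: (n9, dist=0).
Iteration 1: edges from {n9} -> (n12, dist=1), (n36, dist=1), (n8, dist=1).
Iteration 2: edges from {n12,n36,n8} -> (n31, dist=2), (n5, dist=2) x2. [UNION ALL keeps all 3 new rows, including repeats]
Iteration 3: no outgoing edges from {n31,n5}; recursion stops.
SUM(dist) = 0 + 1 + 1 + 1 + 2 + 2 + 2 = 9.

9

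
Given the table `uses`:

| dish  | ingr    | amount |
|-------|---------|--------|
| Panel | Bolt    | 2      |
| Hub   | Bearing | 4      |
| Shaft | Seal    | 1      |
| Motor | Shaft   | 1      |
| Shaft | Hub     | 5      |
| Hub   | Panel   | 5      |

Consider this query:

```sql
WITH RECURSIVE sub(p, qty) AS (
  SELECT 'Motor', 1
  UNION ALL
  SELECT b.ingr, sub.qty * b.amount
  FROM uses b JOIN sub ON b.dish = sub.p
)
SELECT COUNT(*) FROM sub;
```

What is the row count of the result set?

Base: (Motor, qty=1).
Iteration 1: components of {Motor} -> Shaft = 1*1 = 1.
Iteration 2: components of {Shaft} -> Hub = 1*5 = 5, Seal = 1*1 = 1.
Iteration 3: components of {Hub,Seal} -> Bearing = 5*4 = 20, Panel = 5*5 = 25.
Iteration 4: components of {Bearing,Panel} -> Bolt = 25*2 = 50.
Iteration 5: no further components; recursion stops.
Total rows emitted: 7.

7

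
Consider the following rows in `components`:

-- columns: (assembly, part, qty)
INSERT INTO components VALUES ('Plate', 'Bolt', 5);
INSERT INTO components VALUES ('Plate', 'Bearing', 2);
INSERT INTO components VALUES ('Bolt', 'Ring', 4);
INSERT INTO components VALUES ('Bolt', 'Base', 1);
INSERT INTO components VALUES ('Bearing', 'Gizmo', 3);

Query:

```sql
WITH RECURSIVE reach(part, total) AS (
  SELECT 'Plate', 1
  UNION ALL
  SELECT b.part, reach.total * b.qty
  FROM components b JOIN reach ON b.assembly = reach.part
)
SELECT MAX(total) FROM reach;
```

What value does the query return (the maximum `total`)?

20

Base: (Plate, total=1).
Iteration 1: components of {Plate} -> Bearing = 1*2 = 2, Bolt = 1*5 = 5.
Iteration 2: components of {Bearing,Bolt} -> Base = 5*1 = 5, Gizmo = 2*3 = 6, Ring = 5*4 = 20.
Iteration 3: no further components; recursion stops.
total values: 1, 5, 2, 20, 5, 6; the maximum is 20.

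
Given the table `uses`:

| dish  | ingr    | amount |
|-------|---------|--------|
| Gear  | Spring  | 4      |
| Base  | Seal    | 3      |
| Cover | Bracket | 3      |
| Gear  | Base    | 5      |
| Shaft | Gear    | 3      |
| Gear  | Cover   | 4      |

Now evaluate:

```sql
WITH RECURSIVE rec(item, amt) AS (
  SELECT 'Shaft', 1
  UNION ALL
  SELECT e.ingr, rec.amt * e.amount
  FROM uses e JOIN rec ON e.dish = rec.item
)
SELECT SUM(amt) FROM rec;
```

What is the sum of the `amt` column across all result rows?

124

Base: (Shaft, amt=1).
Iteration 1: components of {Shaft} -> Gear = 1*3 = 3.
Iteration 2: components of {Gear} -> Base = 3*5 = 15, Cover = 3*4 = 12, Spring = 3*4 = 12.
Iteration 3: components of {Base,Cover,Spring} -> Bracket = 12*3 = 36, Seal = 15*3 = 45.
Iteration 4: no further components; recursion stops.
SUM(amt) = 1 + 3 + 15 + 12 + 12 + 45 + 36 = 124.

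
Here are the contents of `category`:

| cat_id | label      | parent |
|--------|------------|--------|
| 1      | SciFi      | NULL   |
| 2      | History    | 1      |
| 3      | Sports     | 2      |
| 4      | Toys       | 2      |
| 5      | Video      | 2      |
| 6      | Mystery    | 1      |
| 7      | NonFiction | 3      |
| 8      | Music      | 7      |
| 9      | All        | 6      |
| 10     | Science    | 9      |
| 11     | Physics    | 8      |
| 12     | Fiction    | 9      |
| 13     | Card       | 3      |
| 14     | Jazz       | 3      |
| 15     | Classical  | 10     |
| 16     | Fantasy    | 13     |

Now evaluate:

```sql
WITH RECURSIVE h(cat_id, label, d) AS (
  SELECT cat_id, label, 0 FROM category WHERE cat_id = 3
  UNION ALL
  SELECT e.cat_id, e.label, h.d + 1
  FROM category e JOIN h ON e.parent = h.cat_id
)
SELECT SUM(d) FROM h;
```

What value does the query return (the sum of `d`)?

Base: cat_id=3 (Sports) at d 0.
Iteration 1: rows with parent in {3} -> NonFiction (id 7, d 1), Card (id 13, d 1), Jazz (id 14, d 1).
Iteration 2: rows with parent in {7,13,14} -> Music (id 8, d 2), Fantasy (id 16, d 2).
Iteration 3: rows with parent in {8,16} -> Physics (id 11, d 3).
Iteration 4: no rows with parent in {11}; recursion stops.
SUM(d) = 0 + 1 + 1 + 1 + 2 + 2 + 3 = 10.

10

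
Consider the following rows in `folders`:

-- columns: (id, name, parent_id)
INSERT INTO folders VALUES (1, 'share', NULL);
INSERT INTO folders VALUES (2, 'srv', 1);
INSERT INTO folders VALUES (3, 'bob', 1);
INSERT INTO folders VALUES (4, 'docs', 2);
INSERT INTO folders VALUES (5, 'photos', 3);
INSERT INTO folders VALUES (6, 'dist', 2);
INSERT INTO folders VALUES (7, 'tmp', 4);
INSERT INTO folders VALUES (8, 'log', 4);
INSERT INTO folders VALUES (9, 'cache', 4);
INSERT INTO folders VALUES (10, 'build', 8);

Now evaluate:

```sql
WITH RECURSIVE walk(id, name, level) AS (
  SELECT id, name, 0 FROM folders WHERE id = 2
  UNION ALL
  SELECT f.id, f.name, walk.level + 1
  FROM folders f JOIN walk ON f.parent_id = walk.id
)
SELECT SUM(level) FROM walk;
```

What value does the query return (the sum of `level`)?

Base: id=2 (srv) at level 0.
Iteration 1: rows with parent_id in {2} -> docs (id 4, level 1), dist (id 6, level 1).
Iteration 2: rows with parent_id in {4,6} -> tmp (id 7, level 2), log (id 8, level 2), cache (id 9, level 2).
Iteration 3: rows with parent_id in {7,8,9} -> build (id 10, level 3).
Iteration 4: no rows with parent_id in {10}; recursion stops.
SUM(level) = 0 + 1 + 1 + 2 + 2 + 2 + 3 = 11.

11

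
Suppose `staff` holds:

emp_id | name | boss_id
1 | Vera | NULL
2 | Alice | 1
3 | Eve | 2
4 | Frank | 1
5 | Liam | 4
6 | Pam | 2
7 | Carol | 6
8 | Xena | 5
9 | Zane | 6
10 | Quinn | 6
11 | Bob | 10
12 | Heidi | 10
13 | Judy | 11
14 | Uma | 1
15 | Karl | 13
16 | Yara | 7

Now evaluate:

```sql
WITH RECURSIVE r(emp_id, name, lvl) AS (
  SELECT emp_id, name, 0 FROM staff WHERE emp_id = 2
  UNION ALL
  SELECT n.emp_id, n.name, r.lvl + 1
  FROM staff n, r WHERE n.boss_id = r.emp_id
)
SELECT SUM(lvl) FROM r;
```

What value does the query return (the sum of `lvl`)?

Base: emp_id=2 (Alice) at lvl 0.
Iteration 1: rows with boss_id in {2} -> Eve (id 3, lvl 1), Pam (id 6, lvl 1).
Iteration 2: rows with boss_id in {3,6} -> Carol (id 7, lvl 2), Zane (id 9, lvl 2), Quinn (id 10, lvl 2).
Iteration 3: rows with boss_id in {7,9,10} -> Bob (id 11, lvl 3), Heidi (id 12, lvl 3), Yara (id 16, lvl 3).
Iteration 4: rows with boss_id in {11,12,16} -> Judy (id 13, lvl 4).
Iteration 5: rows with boss_id in {13} -> Karl (id 15, lvl 5).
Iteration 6: no rows with boss_id in {15}; recursion stops.
SUM(lvl) = 0 + 1 + 1 + 2 + 2 + 2 + 3 + 3 + 3 + 4 + 5 = 26.

26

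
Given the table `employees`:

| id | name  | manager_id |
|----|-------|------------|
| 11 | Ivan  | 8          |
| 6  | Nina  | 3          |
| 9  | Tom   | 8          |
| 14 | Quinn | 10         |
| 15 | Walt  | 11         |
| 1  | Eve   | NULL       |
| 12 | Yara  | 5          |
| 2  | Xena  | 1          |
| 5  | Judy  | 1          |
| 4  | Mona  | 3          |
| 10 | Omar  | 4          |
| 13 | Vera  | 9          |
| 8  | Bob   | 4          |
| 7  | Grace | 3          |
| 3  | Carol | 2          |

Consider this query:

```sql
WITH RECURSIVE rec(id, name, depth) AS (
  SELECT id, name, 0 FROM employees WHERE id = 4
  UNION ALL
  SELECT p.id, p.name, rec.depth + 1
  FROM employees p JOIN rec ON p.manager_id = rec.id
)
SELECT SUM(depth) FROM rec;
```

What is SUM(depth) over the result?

14

Base: id=4 (Mona) at depth 0.
Iteration 1: rows with manager_id in {4} -> Bob (id 8, depth 1), Omar (id 10, depth 1).
Iteration 2: rows with manager_id in {8,10} -> Tom (id 9, depth 2), Ivan (id 11, depth 2), Quinn (id 14, depth 2).
Iteration 3: rows with manager_id in {9,11,14} -> Vera (id 13, depth 3), Walt (id 15, depth 3).
Iteration 4: no rows with manager_id in {13,15}; recursion stops.
SUM(depth) = 0 + 1 + 1 + 2 + 2 + 2 + 3 + 3 = 14.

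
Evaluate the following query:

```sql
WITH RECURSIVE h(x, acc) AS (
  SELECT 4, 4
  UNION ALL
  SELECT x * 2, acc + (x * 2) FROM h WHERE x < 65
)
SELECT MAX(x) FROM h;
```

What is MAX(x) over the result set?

128

Base: x=4, acc=4.
Iteration 1: 4 < 65 holds -> x = 4 * 2 = 8, acc = 4 + 8 = 12.
Iteration 2: 8 < 65 holds -> x = 8 * 2 = 16, acc = 12 + 16 = 28.
Iteration 3: 16 < 65 holds -> x = 16 * 2 = 32, acc = 28 + 32 = 60.
Iteration 4: 32 < 65 holds -> x = 32 * 2 = 64, acc = 60 + 64 = 124.
Iteration 5: 64 < 65 holds -> x = 64 * 2 = 128, acc = 124 + 128 = 252.
Iteration 6: 128 < 65 fails; recursion stops.
x values: 4, 8, 16, 32, 64, 128; the maximum is 128.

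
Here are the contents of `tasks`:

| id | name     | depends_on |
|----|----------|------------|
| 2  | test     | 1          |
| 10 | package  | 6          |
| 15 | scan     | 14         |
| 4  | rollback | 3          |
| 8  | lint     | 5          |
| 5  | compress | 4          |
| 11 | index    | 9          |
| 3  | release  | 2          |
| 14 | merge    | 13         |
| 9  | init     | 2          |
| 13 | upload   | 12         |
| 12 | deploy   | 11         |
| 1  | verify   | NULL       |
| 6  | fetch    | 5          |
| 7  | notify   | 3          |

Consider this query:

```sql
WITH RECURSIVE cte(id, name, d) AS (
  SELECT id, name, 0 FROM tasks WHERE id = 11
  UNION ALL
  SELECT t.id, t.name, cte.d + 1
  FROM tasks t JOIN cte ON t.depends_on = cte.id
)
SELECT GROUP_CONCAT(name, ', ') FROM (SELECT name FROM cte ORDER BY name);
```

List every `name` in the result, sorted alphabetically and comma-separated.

Base: id=11 (index) at d 0.
Iteration 1: rows with depends_on in {11} -> deploy (id 12, d 1).
Iteration 2: rows with depends_on in {12} -> upload (id 13, d 2).
Iteration 3: rows with depends_on in {13} -> merge (id 14, d 3).
Iteration 4: rows with depends_on in {14} -> scan (id 15, d 4).
Iteration 5: no rows with depends_on in {15}; recursion stops.

deploy, index, merge, scan, upload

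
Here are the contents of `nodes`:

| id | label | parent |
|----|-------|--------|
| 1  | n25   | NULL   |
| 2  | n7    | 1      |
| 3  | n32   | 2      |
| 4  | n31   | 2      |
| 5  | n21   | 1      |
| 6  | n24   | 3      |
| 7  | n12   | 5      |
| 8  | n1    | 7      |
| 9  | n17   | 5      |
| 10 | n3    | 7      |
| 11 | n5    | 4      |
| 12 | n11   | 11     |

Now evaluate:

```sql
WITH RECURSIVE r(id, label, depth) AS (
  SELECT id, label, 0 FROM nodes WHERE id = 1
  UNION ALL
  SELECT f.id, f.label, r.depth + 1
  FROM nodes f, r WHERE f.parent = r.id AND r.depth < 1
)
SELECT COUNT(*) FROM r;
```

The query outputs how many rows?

Base: id=1 (n25) at depth 0.
Iteration 1: rows with parent in {1} -> n7 (id 2, depth 1), n21 (id 5, depth 1).
Iteration 2: depth < 1 fails for all current rows; recursion stops.
Total rows emitted: 3.

3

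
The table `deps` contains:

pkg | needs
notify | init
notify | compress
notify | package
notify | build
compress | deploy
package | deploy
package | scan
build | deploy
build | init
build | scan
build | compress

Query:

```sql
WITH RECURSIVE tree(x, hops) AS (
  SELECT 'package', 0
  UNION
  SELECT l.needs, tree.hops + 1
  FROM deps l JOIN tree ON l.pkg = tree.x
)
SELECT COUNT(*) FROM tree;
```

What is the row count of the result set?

Base: (package, hops=0).
Iteration 1: edges from {package} -> (deploy, hops=1), (scan, hops=1).
Iteration 2: no outgoing edges from {deploy,scan}; recursion stops.
Total rows emitted: 3.

3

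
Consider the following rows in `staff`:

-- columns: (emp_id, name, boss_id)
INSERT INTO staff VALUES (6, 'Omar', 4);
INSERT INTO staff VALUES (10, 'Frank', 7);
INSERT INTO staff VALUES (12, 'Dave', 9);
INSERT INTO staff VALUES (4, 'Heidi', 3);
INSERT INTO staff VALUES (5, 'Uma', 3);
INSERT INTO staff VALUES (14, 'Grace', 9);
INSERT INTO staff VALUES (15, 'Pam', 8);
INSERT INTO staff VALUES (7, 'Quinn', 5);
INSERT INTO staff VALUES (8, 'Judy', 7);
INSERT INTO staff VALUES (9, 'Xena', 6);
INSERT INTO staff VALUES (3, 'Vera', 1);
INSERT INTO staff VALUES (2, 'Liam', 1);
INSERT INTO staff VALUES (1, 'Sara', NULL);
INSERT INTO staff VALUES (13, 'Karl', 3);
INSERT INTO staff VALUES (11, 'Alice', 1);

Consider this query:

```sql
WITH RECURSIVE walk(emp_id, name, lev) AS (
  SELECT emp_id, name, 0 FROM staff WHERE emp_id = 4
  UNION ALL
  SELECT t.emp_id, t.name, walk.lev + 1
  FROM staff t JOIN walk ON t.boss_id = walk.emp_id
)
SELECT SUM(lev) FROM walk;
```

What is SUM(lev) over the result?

Base: emp_id=4 (Heidi) at lev 0.
Iteration 1: rows with boss_id in {4} -> Omar (id 6, lev 1).
Iteration 2: rows with boss_id in {6} -> Xena (id 9, lev 2).
Iteration 3: rows with boss_id in {9} -> Dave (id 12, lev 3), Grace (id 14, lev 3).
Iteration 4: no rows with boss_id in {12,14}; recursion stops.
SUM(lev) = 0 + 1 + 2 + 3 + 3 = 9.

9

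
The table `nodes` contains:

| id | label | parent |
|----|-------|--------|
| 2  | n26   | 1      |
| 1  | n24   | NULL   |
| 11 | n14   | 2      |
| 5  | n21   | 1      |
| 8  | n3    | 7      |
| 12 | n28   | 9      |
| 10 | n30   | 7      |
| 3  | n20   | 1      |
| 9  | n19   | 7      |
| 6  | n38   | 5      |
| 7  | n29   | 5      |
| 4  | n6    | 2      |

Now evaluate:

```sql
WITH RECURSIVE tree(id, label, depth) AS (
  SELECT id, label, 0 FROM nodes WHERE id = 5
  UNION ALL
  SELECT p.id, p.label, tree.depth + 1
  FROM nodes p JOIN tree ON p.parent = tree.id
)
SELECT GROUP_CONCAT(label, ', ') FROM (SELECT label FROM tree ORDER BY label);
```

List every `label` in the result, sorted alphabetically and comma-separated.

n19, n21, n28, n29, n3, n30, n38

Base: id=5 (n21) at depth 0.
Iteration 1: rows with parent in {5} -> n38 (id 6, depth 1), n29 (id 7, depth 1).
Iteration 2: rows with parent in {6,7} -> n3 (id 8, depth 2), n19 (id 9, depth 2), n30 (id 10, depth 2).
Iteration 3: rows with parent in {8,9,10} -> n28 (id 12, depth 3).
Iteration 4: no rows with parent in {12}; recursion stops.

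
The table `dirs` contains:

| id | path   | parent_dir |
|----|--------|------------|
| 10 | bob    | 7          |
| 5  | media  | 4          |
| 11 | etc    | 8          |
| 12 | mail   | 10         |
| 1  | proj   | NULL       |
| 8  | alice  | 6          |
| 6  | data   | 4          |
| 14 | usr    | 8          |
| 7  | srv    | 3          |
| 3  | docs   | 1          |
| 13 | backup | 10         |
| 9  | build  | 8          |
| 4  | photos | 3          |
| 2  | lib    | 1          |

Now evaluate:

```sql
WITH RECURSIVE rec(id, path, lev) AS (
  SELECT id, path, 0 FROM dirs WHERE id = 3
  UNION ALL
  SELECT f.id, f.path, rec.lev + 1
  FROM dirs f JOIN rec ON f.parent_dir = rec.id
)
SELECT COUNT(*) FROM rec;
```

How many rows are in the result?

12

Base: id=3 (docs) at lev 0.
Iteration 1: rows with parent_dir in {3} -> photos (id 4, lev 1), srv (id 7, lev 1).
Iteration 2: rows with parent_dir in {4,7} -> media (id 5, lev 2), data (id 6, lev 2), bob (id 10, lev 2).
Iteration 3: rows with parent_dir in {5,6,10} -> alice (id 8, lev 3), mail (id 12, lev 3), backup (id 13, lev 3).
Iteration 4: rows with parent_dir in {8,12,13} -> build (id 9, lev 4), etc (id 11, lev 4), usr (id 14, lev 4).
Iteration 5: no rows with parent_dir in {9,11,14}; recursion stops.
Total rows emitted: 12.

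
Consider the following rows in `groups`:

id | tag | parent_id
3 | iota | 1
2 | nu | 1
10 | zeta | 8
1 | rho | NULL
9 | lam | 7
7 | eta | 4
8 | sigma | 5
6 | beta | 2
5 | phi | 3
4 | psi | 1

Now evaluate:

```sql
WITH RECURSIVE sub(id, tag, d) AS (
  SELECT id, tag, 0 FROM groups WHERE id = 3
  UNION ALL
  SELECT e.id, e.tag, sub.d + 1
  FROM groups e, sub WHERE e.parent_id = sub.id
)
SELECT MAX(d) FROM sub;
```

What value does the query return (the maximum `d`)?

3

Base: id=3 (iota) at d 0.
Iteration 1: rows with parent_id in {3} -> phi (id 5, d 1).
Iteration 2: rows with parent_id in {5} -> sigma (id 8, d 2).
Iteration 3: rows with parent_id in {8} -> zeta (id 10, d 3).
Iteration 4: no rows with parent_id in {10}; recursion stops.
d values: 0, 1, 2, 3; the maximum is 3.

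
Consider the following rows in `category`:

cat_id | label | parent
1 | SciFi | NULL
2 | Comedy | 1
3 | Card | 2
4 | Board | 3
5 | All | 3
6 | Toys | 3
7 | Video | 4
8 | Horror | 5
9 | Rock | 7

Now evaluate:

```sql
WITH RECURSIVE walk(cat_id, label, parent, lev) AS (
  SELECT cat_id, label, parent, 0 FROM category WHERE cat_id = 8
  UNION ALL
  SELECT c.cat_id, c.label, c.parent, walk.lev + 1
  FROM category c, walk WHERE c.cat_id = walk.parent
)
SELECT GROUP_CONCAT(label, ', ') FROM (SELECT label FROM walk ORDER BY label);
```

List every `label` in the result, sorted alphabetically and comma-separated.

All, Card, Comedy, Horror, SciFi

Base: cat_id=8 (Horror), parent=5, lev 0.
Iteration 1: join on cat_id=5 -> All (id 5, parent=3, lev 1).
Iteration 2: join on cat_id=3 -> Card (id 3, parent=2, lev 2).
Iteration 3: join on cat_id=2 -> Comedy (id 2, parent=1, lev 3).
Iteration 4: join on cat_id=1 -> SciFi (id 1, parent=NULL, lev 4).
Iteration 5: parent is NULL; no match; recursion stops.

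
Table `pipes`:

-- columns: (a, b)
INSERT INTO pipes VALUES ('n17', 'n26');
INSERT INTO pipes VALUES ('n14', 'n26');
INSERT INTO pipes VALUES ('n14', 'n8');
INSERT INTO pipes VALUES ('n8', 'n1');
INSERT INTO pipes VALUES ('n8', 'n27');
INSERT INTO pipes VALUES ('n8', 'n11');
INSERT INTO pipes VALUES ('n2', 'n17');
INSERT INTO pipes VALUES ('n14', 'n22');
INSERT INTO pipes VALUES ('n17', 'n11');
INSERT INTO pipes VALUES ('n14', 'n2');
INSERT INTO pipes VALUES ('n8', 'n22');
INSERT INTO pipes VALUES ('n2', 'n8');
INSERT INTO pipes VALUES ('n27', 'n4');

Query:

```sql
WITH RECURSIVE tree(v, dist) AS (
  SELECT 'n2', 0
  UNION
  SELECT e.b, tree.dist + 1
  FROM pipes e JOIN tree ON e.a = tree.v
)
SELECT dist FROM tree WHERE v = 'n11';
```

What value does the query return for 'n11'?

2

Base: (n2, dist=0).
Iteration 1: edges from {n2} -> (n17, dist=1), (n8, dist=1).
Iteration 2: edges from {n17,n8} -> (n1, dist=2), (n11, dist=2), (n22, dist=2), (n26, dist=2), (n27, dist=2). [UNION drops 1 duplicate row(s)]
Iteration 3: edges from {n1,n11,n22,n26,n27} -> (n4, dist=3).
Iteration 4: no outgoing edges from {n4}; recursion stops.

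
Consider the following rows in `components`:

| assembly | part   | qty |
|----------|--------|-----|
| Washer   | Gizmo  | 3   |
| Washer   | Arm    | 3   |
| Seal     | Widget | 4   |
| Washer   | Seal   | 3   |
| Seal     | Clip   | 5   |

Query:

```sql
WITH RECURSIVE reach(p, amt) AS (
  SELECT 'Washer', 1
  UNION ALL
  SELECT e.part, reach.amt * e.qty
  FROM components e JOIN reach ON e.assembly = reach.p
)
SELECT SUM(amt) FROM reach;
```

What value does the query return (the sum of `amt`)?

Base: (Washer, amt=1).
Iteration 1: components of {Washer} -> Arm = 1*3 = 3, Gizmo = 1*3 = 3, Seal = 1*3 = 3.
Iteration 2: components of {Arm,Gizmo,Seal} -> Clip = 3*5 = 15, Widget = 3*4 = 12.
Iteration 3: no further components; recursion stops.
SUM(amt) = 1 + 3 + 3 + 3 + 15 + 12 = 37.

37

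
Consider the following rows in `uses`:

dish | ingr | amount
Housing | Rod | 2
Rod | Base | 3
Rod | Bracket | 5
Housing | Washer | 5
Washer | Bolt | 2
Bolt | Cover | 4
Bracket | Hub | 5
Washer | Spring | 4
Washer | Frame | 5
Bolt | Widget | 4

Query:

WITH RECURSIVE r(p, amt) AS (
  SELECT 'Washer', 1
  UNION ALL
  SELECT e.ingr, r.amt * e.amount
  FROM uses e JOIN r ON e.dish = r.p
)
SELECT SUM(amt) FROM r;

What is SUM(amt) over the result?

Base: (Washer, amt=1).
Iteration 1: components of {Washer} -> Bolt = 1*2 = 2, Frame = 1*5 = 5, Spring = 1*4 = 4.
Iteration 2: components of {Bolt,Frame,Spring} -> Cover = 2*4 = 8, Widget = 2*4 = 8.
Iteration 3: no further components; recursion stops.
SUM(amt) = 1 + 2 + 4 + 5 + 8 + 8 = 28.

28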